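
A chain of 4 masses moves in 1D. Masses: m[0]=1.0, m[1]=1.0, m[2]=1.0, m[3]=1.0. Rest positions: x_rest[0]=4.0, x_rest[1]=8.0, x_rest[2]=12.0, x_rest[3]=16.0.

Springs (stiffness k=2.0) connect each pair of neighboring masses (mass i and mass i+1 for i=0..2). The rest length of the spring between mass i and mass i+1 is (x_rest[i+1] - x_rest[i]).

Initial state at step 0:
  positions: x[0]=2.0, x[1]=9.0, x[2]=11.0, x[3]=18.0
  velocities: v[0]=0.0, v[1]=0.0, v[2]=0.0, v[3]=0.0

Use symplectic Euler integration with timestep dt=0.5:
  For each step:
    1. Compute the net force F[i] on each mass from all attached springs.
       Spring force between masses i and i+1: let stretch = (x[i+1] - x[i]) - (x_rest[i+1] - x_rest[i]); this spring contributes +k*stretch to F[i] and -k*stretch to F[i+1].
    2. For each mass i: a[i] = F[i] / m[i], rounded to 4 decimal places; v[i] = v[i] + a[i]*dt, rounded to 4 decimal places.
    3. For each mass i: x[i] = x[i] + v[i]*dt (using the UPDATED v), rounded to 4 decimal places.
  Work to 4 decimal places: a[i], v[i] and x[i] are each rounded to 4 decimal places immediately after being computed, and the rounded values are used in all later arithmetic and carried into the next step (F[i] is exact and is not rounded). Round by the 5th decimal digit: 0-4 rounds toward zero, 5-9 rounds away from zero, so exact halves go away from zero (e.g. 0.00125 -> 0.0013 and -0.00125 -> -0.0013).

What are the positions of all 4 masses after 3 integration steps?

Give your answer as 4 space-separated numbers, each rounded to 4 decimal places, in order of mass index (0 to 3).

Answer: 4.2500 8.7500 11.2500 15.7500

Derivation:
Step 0: x=[2.0000 9.0000 11.0000 18.0000] v=[0.0000 0.0000 0.0000 0.0000]
Step 1: x=[3.5000 6.5000 13.5000 16.5000] v=[3.0000 -5.0000 5.0000 -3.0000]
Step 2: x=[4.5000 6.0000 14.0000 15.5000] v=[2.0000 -1.0000 1.0000 -2.0000]
Step 3: x=[4.2500 8.7500 11.2500 15.7500] v=[-0.5000 5.5000 -5.5000 0.5000]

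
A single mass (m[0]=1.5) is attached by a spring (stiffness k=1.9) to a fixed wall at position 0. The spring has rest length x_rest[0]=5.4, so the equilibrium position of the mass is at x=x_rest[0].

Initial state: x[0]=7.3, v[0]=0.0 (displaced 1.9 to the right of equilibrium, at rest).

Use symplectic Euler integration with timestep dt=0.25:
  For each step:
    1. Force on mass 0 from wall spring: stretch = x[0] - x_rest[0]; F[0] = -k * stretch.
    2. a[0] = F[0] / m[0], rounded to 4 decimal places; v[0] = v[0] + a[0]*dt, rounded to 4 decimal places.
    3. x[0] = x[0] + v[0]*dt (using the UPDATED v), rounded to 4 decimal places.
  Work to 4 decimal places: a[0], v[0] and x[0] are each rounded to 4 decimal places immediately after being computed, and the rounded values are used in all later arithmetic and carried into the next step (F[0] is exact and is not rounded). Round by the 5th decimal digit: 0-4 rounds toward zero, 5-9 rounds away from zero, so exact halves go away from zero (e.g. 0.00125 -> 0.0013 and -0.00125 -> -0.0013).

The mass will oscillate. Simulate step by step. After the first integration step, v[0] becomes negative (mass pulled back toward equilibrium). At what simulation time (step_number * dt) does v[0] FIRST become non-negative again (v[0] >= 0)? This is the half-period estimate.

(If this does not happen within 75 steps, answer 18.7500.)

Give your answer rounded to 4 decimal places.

Answer: 3.0000

Derivation:
Step 0: x=[7.3000] v=[0.0000]
Step 1: x=[7.1496] v=[-0.6017]
Step 2: x=[6.8607] v=[-1.1558]
Step 3: x=[6.4561] v=[-1.6184]
Step 4: x=[5.9679] v=[-1.9528]
Step 5: x=[5.4348] v=[-2.1326]
Step 6: x=[4.8989] v=[-2.1436]
Step 7: x=[4.4027] v=[-1.9849]
Step 8: x=[3.9854] v=[-1.6691]
Step 9: x=[3.6801] v=[-1.2212]
Step 10: x=[3.5110] v=[-0.6766]
Step 11: x=[3.4914] v=[-0.0784]
Step 12: x=[3.6229] v=[0.5260]
First v>=0 after going negative at step 12, time=3.0000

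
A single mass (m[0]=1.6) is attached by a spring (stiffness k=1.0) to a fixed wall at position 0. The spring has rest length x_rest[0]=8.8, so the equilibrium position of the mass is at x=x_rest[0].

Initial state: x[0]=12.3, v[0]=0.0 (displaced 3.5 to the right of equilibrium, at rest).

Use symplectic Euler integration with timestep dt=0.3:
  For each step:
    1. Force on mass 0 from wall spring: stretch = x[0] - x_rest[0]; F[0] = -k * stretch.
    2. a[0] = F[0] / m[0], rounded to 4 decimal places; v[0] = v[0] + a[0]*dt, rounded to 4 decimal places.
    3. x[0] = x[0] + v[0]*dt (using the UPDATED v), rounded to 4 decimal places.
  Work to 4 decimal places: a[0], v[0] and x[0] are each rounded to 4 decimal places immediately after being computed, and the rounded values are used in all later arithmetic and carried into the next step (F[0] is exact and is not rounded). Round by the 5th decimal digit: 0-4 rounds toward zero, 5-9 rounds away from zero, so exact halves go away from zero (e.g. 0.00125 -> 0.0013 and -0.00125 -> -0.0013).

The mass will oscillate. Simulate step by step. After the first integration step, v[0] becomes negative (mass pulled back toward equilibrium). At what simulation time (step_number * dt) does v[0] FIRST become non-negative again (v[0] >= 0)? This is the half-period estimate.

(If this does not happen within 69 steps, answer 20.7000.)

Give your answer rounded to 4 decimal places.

Answer: 4.2000

Derivation:
Step 0: x=[12.3000] v=[0.0000]
Step 1: x=[12.1031] v=[-0.6563]
Step 2: x=[11.7204] v=[-1.2756]
Step 3: x=[11.1734] v=[-1.8232]
Step 4: x=[10.4929] v=[-2.2682]
Step 5: x=[9.7172] v=[-2.5856]
Step 6: x=[8.8899] v=[-2.7576]
Step 7: x=[8.0576] v=[-2.7745]
Step 8: x=[7.2670] v=[-2.6353]
Step 9: x=[6.5626] v=[-2.3479]
Step 10: x=[5.9841] v=[-1.9284]
Step 11: x=[5.5640] v=[-1.4004]
Step 12: x=[5.3259] v=[-0.7937]
Step 13: x=[5.2832] v=[-0.1423]
Step 14: x=[5.4383] v=[0.5171]
First v>=0 after going negative at step 14, time=4.2000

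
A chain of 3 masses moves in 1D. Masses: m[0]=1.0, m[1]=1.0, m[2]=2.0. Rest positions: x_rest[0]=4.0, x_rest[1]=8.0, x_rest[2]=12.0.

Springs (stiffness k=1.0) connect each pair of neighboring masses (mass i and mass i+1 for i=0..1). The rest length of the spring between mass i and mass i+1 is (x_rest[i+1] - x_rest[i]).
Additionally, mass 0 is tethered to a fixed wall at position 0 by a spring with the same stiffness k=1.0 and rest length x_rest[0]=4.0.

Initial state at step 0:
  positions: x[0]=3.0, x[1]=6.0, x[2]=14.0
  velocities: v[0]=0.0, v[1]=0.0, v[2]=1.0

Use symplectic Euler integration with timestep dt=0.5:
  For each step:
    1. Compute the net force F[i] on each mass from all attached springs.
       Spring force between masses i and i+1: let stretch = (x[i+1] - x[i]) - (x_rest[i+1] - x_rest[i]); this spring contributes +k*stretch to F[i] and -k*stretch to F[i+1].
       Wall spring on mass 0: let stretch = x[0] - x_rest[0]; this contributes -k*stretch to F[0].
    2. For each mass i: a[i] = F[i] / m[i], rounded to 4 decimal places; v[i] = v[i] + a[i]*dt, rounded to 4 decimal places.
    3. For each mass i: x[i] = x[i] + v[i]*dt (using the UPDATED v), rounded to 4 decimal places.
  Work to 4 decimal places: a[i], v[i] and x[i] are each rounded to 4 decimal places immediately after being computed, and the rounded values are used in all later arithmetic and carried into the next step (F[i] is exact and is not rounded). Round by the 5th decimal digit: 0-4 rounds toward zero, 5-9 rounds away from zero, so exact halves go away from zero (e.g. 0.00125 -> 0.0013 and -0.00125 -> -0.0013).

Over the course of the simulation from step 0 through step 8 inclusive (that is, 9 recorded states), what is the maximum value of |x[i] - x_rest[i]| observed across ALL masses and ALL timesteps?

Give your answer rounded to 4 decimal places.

Answer: 3.7439

Derivation:
Step 0: x=[3.0000 6.0000 14.0000] v=[0.0000 0.0000 1.0000]
Step 1: x=[3.0000 7.2500 14.0000] v=[0.0000 2.5000 0.0000]
Step 2: x=[3.3125 9.1250 13.6563] v=[0.6250 3.7500 -0.6875]
Step 3: x=[4.2500 10.6797 13.2461] v=[1.8750 3.1094 -0.8204]
Step 4: x=[5.7325 11.2686 13.0151] v=[2.9649 1.1778 -0.4620]
Step 5: x=[7.1659 10.9101 13.0658] v=[2.8667 -0.7170 0.1014]
Step 6: x=[7.7439 10.1545 13.3471] v=[1.1559 -1.5113 0.5625]
Step 7: x=[6.9885 9.5944 13.7293] v=[-1.5108 -1.1203 0.7644]
Step 8: x=[5.1375 9.4165 14.0947] v=[-3.7021 -0.3558 0.7307]
Max displacement = 3.7439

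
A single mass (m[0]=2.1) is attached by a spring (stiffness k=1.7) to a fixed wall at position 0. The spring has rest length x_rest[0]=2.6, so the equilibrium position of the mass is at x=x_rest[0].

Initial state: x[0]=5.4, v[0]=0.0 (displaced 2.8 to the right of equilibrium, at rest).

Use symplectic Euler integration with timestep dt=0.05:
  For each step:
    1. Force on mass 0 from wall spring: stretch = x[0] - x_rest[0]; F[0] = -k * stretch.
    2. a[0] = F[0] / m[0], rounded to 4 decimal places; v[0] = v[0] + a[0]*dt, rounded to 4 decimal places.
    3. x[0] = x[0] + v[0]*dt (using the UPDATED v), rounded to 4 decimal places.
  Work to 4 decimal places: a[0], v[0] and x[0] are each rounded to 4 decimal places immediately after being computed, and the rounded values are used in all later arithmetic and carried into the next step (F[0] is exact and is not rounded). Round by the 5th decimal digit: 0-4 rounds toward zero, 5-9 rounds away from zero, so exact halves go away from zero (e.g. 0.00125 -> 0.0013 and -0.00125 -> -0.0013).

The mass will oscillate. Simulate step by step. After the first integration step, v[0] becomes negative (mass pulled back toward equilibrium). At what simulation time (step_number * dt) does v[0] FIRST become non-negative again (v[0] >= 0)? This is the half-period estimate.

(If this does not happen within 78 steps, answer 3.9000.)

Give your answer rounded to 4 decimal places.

Step 0: x=[5.4000] v=[0.0000]
Step 1: x=[5.3943] v=[-0.1133]
Step 2: x=[5.3830] v=[-0.2264]
Step 3: x=[5.3661] v=[-0.3390]
Step 4: x=[5.3436] v=[-0.4510]
Step 5: x=[5.3155] v=[-0.5621]
Step 6: x=[5.2819] v=[-0.6720]
Step 7: x=[5.2429] v=[-0.7806]
Step 8: x=[5.1985] v=[-0.8876]
Step 9: x=[5.1489] v=[-0.9928]
Step 10: x=[5.0941] v=[-1.0960]
Step 11: x=[5.0343] v=[-1.1970]
Step 12: x=[4.9695] v=[-1.2955]
Step 13: x=[4.8999] v=[-1.3914]
Step 14: x=[4.8257] v=[-1.4845]
Step 15: x=[4.7470] v=[-1.5746]
Step 16: x=[4.6639] v=[-1.6615]
Step 17: x=[4.5767] v=[-1.7450]
Step 18: x=[4.4855] v=[-1.8250]
Step 19: x=[4.3904] v=[-1.9013]
Step 20: x=[4.2917] v=[-1.9738]
Step 21: x=[4.1896] v=[-2.0423]
Step 22: x=[4.0843] v=[-2.1066]
Step 23: x=[3.9760] v=[-2.1667]
Step 24: x=[3.8649] v=[-2.2224]
Step 25: x=[3.7512] v=[-2.2736]
Step 26: x=[3.6352] v=[-2.3202]
Step 27: x=[3.5171] v=[-2.3621]
Step 28: x=[3.3971] v=[-2.3992]
Step 29: x=[3.2755] v=[-2.4315]
Step 30: x=[3.1526] v=[-2.4588]
Step 31: x=[3.0285] v=[-2.4812]
Step 32: x=[2.9036] v=[-2.4985]
Step 33: x=[2.7781] v=[-2.5108]
Step 34: x=[2.6522] v=[-2.5180]
Step 35: x=[2.5262] v=[-2.5201]
Step 36: x=[2.4003] v=[-2.5171]
Step 37: x=[2.2749] v=[-2.5090]
Step 38: x=[2.1501] v=[-2.4958]
Step 39: x=[2.0262] v=[-2.4776]
Step 40: x=[1.9035] v=[-2.4544]
Step 41: x=[1.7822] v=[-2.4262]
Step 42: x=[1.6625] v=[-2.3931]
Step 43: x=[1.5447] v=[-2.3552]
Step 44: x=[1.4291] v=[-2.3125]
Step 45: x=[1.3158] v=[-2.2651]
Step 46: x=[1.2051] v=[-2.2131]
Step 47: x=[1.0973] v=[-2.1566]
Step 48: x=[0.9925] v=[-2.0958]
Step 49: x=[0.8910] v=[-2.0307]
Step 50: x=[0.7929] v=[-1.9615]
Step 51: x=[0.6985] v=[-1.8884]
Step 52: x=[0.6079] v=[-1.8114]
Step 53: x=[0.5214] v=[-1.7308]
Step 54: x=[0.4391] v=[-1.6467]
Step 55: x=[0.3611] v=[-1.5592]
Step 56: x=[0.2877] v=[-1.4686]
Step 57: x=[0.2190] v=[-1.3750]
Step 58: x=[0.1551] v=[-1.2786]
Step 59: x=[0.0961] v=[-1.1796]
Step 60: x=[0.0422] v=[-1.0783]
Step 61: x=[-0.0065] v=[-0.9748]
Step 62: x=[-0.0500] v=[-0.8693]
Step 63: x=[-0.0881] v=[-0.7620]
Step 64: x=[-0.1208] v=[-0.6532]
Step 65: x=[-0.1480] v=[-0.5431]
Step 66: x=[-0.1696] v=[-0.4319]
Step 67: x=[-0.1856] v=[-0.3198]
Step 68: x=[-0.1960] v=[-0.2071]
Step 69: x=[-0.2007] v=[-0.0939]
Step 70: x=[-0.1997] v=[0.0195]
First v>=0 after going negative at step 70, time=3.5000

Answer: 3.5000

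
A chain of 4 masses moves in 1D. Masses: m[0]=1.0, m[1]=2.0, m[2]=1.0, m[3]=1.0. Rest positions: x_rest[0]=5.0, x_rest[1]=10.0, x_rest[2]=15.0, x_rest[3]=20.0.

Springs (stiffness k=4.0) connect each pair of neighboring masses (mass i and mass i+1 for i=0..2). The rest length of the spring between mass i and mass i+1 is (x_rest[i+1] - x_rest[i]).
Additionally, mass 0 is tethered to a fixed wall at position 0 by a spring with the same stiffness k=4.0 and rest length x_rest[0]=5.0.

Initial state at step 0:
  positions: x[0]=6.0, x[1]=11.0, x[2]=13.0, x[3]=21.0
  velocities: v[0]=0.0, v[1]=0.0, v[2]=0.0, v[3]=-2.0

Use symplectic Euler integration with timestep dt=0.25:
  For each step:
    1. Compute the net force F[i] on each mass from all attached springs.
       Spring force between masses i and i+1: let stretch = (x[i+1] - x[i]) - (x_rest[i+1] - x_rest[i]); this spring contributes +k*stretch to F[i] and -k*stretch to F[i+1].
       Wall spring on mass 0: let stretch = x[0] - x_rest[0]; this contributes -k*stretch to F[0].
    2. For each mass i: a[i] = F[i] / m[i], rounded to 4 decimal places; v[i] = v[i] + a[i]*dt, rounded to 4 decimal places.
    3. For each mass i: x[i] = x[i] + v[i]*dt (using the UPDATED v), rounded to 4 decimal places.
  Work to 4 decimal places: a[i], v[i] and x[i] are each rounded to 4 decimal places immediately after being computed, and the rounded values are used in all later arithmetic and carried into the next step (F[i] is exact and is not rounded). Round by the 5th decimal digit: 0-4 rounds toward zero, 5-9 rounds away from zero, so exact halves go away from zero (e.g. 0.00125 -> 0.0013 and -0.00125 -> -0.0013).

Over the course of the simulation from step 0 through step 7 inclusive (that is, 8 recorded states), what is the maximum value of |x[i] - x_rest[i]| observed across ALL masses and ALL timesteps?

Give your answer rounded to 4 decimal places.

Answer: 2.9004

Derivation:
Step 0: x=[6.0000 11.0000 13.0000 21.0000] v=[0.0000 0.0000 0.0000 -2.0000]
Step 1: x=[5.7500 10.6250 14.5000 19.7500] v=[-1.0000 -1.5000 6.0000 -5.0000]
Step 2: x=[5.2813 10.1250 16.3438 18.4375] v=[-1.8750 -2.0000 7.3750 -5.2500]
Step 3: x=[4.7032 9.7969 17.1563 17.8516] v=[-2.3126 -1.3125 3.2499 -2.3437]
Step 4: x=[4.2227 9.7520 16.3028 18.3419] v=[-1.9221 -0.1797 -3.4142 1.9610]
Step 5: x=[4.0688 9.8348 14.3213 19.5724] v=[-0.6155 0.3311 -7.9259 4.9219]
Step 6: x=[4.3392 9.7576 12.5310 20.7401] v=[1.0817 -0.3087 -7.1613 4.6708]
Step 7: x=[4.8794 9.3498 12.0996 21.1055] v=[2.1609 -1.6312 -1.7256 1.4617]
Max displacement = 2.9004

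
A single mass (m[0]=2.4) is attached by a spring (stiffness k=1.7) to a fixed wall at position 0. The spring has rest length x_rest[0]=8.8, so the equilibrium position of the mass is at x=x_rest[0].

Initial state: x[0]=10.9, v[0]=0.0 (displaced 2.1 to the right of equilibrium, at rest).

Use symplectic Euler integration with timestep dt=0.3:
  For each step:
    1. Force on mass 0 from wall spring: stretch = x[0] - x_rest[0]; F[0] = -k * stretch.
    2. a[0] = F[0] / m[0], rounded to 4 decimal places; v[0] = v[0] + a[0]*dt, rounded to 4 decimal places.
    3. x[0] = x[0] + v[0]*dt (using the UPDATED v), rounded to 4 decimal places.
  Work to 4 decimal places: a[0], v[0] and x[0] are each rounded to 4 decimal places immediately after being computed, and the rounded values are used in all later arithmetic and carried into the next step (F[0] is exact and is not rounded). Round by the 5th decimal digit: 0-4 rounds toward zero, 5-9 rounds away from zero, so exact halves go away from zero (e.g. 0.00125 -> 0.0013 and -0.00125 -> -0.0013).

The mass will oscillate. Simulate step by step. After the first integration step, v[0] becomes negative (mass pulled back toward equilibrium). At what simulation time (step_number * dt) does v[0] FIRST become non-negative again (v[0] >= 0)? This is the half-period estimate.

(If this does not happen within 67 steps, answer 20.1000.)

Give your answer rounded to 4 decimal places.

Answer: 3.9000

Derivation:
Step 0: x=[10.9000] v=[0.0000]
Step 1: x=[10.7661] v=[-0.4463]
Step 2: x=[10.5069] v=[-0.8641]
Step 3: x=[10.1389] v=[-1.2268]
Step 4: x=[9.6855] v=[-1.5113]
Step 5: x=[9.1757] v=[-1.6995]
Step 6: x=[8.6419] v=[-1.7793]
Step 7: x=[8.1182] v=[-1.7457]
Step 8: x=[7.6380] v=[-1.6008]
Step 9: x=[7.2318] v=[-1.3539]
Step 10: x=[6.9256] v=[-1.0207]
Step 11: x=[6.7389] v=[-0.6224]
Step 12: x=[6.6836] v=[-0.1844]
Step 13: x=[6.7632] v=[0.2653]
First v>=0 after going negative at step 13, time=3.9000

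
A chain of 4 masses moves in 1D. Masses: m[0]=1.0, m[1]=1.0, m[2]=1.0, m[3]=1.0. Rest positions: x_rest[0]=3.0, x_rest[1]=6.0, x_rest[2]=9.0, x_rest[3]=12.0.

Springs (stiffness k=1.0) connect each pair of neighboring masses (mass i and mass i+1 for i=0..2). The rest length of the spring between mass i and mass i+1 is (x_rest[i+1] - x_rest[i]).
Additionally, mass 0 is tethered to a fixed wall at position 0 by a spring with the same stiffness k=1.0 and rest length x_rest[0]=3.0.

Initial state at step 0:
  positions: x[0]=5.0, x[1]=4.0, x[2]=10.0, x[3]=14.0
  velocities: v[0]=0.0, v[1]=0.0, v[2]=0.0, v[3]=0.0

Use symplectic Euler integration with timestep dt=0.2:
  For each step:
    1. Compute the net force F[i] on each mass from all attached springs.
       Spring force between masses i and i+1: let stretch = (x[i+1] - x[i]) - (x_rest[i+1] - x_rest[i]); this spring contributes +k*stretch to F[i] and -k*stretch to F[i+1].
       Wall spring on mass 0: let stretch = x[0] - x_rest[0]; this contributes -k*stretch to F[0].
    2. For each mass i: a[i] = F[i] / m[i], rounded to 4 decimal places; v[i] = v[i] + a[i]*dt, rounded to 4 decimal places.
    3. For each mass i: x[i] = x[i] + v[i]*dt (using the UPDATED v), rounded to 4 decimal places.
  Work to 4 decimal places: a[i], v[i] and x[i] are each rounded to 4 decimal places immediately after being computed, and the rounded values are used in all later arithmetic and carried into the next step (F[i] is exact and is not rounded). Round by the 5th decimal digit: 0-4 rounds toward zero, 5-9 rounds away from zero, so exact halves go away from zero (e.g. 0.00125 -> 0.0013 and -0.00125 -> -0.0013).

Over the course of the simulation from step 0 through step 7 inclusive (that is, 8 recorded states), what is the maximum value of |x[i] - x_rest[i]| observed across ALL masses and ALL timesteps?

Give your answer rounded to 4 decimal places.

Step 0: x=[5.0000 4.0000 10.0000 14.0000] v=[0.0000 0.0000 0.0000 0.0000]
Step 1: x=[4.7600 4.2800 9.9200 13.9600] v=[-1.2000 1.4000 -0.4000 -0.2000]
Step 2: x=[4.3104 4.8048 9.7760 13.8784] v=[-2.2480 2.6240 -0.7200 -0.4080]
Step 3: x=[3.7082 5.5087 9.5972 13.7527] v=[-3.0112 3.5194 -0.8938 -0.6285]
Step 4: x=[3.0297 6.3041 9.4211 13.5808] v=[-3.3927 3.9770 -0.8804 -0.8596]
Step 5: x=[2.3609 7.0932 9.2867 13.3625] v=[-3.3438 3.9455 -0.6719 -1.0915]
Step 6: x=[1.7870 7.7807 9.2276 13.1012] v=[-2.8695 3.4377 -0.2954 -1.3067]
Step 7: x=[1.3814 8.2864 9.2656 12.8049] v=[-2.0282 2.5283 0.1899 -1.4814]
Max displacement = 2.2864

Answer: 2.2864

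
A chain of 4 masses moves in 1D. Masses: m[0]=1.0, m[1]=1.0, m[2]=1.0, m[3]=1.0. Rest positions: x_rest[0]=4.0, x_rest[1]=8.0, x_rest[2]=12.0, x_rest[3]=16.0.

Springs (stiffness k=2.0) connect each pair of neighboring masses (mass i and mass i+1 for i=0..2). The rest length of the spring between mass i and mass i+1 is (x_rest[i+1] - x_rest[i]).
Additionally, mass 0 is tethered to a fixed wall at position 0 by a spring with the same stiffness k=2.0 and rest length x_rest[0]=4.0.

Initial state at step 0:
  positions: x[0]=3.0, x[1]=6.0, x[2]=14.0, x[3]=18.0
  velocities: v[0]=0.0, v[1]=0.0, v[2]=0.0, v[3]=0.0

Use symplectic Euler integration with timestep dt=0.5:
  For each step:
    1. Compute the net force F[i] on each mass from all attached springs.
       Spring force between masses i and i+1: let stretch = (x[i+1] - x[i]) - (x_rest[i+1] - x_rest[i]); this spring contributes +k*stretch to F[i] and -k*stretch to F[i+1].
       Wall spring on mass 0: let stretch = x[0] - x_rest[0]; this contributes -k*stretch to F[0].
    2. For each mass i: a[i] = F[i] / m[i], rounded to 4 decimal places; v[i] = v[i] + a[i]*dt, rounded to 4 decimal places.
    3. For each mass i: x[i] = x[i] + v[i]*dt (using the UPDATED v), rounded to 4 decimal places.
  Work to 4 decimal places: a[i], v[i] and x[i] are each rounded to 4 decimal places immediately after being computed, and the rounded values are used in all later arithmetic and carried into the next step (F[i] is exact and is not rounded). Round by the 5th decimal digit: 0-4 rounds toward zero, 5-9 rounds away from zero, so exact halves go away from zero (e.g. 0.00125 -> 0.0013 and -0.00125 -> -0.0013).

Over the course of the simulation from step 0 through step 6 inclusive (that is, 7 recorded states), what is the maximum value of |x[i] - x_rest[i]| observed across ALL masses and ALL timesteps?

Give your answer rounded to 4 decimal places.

Step 0: x=[3.0000 6.0000 14.0000 18.0000] v=[0.0000 0.0000 0.0000 0.0000]
Step 1: x=[3.0000 8.5000 12.0000 18.0000] v=[0.0000 5.0000 -4.0000 0.0000]
Step 2: x=[4.2500 10.0000 11.2500 17.0000] v=[2.5000 3.0000 -1.5000 -2.0000]
Step 3: x=[6.2500 9.2500 12.7500 15.1250] v=[4.0000 -1.5000 3.0000 -3.7500]
Step 4: x=[6.6250 8.7500 13.6875 14.0625] v=[0.7500 -1.0000 1.8750 -2.1250]
Step 5: x=[4.7500 9.6563 12.3438 14.8125] v=[-3.7500 1.8125 -2.6875 1.5000]
Step 6: x=[2.9532 9.4532 10.8907 16.3282] v=[-3.5937 -0.4063 -2.9063 3.0313]
Max displacement = 2.6250

Answer: 2.6250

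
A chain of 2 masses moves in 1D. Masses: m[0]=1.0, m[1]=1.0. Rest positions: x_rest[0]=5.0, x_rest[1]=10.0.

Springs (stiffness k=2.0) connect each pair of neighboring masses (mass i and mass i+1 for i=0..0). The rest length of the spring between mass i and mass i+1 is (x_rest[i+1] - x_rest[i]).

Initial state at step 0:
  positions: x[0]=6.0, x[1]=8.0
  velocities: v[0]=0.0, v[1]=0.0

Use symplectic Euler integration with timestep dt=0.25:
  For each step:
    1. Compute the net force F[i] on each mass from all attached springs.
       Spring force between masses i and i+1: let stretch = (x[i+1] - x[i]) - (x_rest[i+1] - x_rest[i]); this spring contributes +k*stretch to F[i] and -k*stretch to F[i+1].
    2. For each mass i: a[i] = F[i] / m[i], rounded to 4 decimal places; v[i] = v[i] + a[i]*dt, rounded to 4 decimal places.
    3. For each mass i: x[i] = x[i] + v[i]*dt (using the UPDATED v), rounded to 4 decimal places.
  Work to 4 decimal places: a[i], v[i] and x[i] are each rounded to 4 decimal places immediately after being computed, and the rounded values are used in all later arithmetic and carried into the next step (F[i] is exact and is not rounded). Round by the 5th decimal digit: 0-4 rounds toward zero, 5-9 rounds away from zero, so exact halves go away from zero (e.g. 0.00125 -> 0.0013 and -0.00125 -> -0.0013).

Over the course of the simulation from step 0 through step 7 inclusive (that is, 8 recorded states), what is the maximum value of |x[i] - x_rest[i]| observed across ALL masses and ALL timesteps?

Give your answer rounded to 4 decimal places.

Step 0: x=[6.0000 8.0000] v=[0.0000 0.0000]
Step 1: x=[5.6250 8.3750] v=[-1.5000 1.5000]
Step 2: x=[4.9688 9.0313] v=[-2.6250 2.6250]
Step 3: x=[4.1954 9.8048] v=[-3.0938 3.0938]
Step 4: x=[3.4981 10.5021] v=[-2.7891 2.7891]
Step 5: x=[3.0513 10.9489] v=[-1.7871 1.7871]
Step 6: x=[2.9667 11.0335] v=[-0.3383 0.3383]
Step 7: x=[3.2655 10.7347] v=[1.1951 -1.1951]
Max displacement = 2.0333

Answer: 2.0333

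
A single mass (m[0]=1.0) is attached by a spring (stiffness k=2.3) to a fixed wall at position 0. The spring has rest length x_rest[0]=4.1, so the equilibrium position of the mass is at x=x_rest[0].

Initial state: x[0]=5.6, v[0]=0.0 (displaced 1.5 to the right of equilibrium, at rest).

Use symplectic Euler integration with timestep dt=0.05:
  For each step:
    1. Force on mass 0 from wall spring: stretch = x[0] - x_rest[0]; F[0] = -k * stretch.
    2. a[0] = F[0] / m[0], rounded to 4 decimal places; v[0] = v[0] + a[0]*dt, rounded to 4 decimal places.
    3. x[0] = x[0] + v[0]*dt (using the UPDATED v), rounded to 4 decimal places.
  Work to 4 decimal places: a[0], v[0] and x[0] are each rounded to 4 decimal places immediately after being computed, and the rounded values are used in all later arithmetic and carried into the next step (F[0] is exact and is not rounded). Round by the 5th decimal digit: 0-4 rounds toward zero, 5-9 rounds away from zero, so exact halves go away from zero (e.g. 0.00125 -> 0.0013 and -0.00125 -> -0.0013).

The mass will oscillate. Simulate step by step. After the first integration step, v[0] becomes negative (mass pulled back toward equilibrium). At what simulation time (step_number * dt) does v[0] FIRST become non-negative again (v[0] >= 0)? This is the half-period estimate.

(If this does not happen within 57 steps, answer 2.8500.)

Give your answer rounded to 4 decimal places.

Step 0: x=[5.6000] v=[0.0000]
Step 1: x=[5.5914] v=[-0.1725]
Step 2: x=[5.5742] v=[-0.3440]
Step 3: x=[5.5485] v=[-0.5135]
Step 4: x=[5.5145] v=[-0.6801]
Step 5: x=[5.4724] v=[-0.8428]
Step 6: x=[5.4224] v=[-1.0006]
Step 7: x=[5.3648] v=[-1.1527]
Step 8: x=[5.2999] v=[-1.2982]
Step 9: x=[5.2281] v=[-1.4362]
Step 10: x=[5.1498] v=[-1.5659]
Step 11: x=[5.0655] v=[-1.6866]
Step 12: x=[4.9756] v=[-1.7976]
Step 13: x=[4.8807] v=[-1.8983]
Step 14: x=[4.7813] v=[-1.9881]
Step 15: x=[4.6780] v=[-2.0665]
Step 16: x=[4.5714] v=[-2.1330]
Step 17: x=[4.4620] v=[-2.1872]
Step 18: x=[4.3506] v=[-2.2288]
Step 19: x=[4.2377] v=[-2.2576]
Step 20: x=[4.1240] v=[-2.2734]
Step 21: x=[4.0102] v=[-2.2762]
Step 22: x=[3.8969] v=[-2.2659]
Step 23: x=[3.7848] v=[-2.2425]
Step 24: x=[3.6745] v=[-2.2063]
Step 25: x=[3.5666] v=[-2.1574]
Step 26: x=[3.4618] v=[-2.0961]
Step 27: x=[3.3607] v=[-2.0227]
Step 28: x=[3.2638] v=[-1.9377]
Step 29: x=[3.1717] v=[-1.8415]
Step 30: x=[3.0850] v=[-1.7347]
Step 31: x=[3.0041] v=[-1.6180]
Step 32: x=[2.9295] v=[-1.4920]
Step 33: x=[2.8616] v=[-1.3574]
Step 34: x=[2.8009] v=[-1.2150]
Step 35: x=[2.7476] v=[-1.0656]
Step 36: x=[2.7021] v=[-0.9101]
Step 37: x=[2.6646] v=[-0.7493]
Step 38: x=[2.6354] v=[-0.5842]
Step 39: x=[2.6146] v=[-0.4158]
Step 40: x=[2.6024] v=[-0.2450]
Step 41: x=[2.5988] v=[-0.0728]
Step 42: x=[2.6038] v=[0.0998]
First v>=0 after going negative at step 42, time=2.1000

Answer: 2.1000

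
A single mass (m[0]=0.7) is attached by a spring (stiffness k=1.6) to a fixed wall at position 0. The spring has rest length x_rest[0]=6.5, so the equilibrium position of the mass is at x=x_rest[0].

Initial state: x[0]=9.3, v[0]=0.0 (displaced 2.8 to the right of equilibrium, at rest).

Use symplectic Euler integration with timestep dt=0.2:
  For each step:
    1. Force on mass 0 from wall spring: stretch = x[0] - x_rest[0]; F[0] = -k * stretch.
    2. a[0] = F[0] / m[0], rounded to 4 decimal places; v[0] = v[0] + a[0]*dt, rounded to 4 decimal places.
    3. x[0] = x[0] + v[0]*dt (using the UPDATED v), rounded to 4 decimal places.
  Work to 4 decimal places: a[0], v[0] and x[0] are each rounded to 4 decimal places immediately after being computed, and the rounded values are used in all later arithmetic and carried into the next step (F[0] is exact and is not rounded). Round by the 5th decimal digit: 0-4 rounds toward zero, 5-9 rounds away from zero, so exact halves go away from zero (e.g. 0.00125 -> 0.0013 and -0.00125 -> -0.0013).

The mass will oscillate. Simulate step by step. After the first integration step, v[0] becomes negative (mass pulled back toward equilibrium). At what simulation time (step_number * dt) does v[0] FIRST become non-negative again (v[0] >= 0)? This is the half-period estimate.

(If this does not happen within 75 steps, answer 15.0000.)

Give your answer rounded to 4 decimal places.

Answer: 2.2000

Derivation:
Step 0: x=[9.3000] v=[0.0000]
Step 1: x=[9.0440] v=[-1.2800]
Step 2: x=[8.5554] v=[-2.4430]
Step 3: x=[7.8789] v=[-3.3826]
Step 4: x=[7.0763] v=[-4.0130]
Step 5: x=[6.2210] v=[-4.2765]
Step 6: x=[5.3912] v=[-4.1490]
Step 7: x=[4.6628] v=[-3.6421]
Step 8: x=[4.1024] v=[-2.8022]
Step 9: x=[3.7612] v=[-1.7062]
Step 10: x=[3.6704] v=[-0.4542]
Step 11: x=[3.8383] v=[0.8393]
First v>=0 after going negative at step 11, time=2.2000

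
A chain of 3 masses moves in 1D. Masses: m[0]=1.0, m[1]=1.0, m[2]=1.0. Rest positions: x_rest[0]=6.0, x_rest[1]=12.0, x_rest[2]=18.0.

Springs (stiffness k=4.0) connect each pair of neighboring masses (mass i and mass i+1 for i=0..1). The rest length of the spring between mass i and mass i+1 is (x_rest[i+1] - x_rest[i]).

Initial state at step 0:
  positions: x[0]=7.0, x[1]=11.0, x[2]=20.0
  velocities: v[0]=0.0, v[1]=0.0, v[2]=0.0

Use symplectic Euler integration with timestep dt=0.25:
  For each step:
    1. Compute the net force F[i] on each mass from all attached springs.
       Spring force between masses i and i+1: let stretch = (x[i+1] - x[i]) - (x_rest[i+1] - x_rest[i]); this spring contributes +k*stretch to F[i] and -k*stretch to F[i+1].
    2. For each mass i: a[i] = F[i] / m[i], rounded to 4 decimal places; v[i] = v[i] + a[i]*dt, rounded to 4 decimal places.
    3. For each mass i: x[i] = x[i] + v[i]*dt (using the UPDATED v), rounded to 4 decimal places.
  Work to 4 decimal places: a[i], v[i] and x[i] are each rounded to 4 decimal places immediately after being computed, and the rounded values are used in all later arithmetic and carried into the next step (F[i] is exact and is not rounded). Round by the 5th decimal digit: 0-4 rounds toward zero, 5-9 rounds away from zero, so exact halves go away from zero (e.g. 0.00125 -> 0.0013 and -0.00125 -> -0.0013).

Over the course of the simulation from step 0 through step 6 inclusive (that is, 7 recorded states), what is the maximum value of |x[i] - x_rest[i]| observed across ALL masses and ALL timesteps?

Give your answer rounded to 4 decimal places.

Answer: 2.5156

Derivation:
Step 0: x=[7.0000 11.0000 20.0000] v=[0.0000 0.0000 0.0000]
Step 1: x=[6.5000 12.2500 19.2500] v=[-2.0000 5.0000 -3.0000]
Step 2: x=[5.9375 13.8125 18.2500] v=[-2.2500 6.2500 -4.0000]
Step 3: x=[5.8438 14.5156 17.6406] v=[-0.3750 2.8125 -2.4375]
Step 4: x=[6.4180 13.8320 17.7500] v=[2.2968 -2.7343 0.4375]
Step 5: x=[7.3457 12.2744 18.3799] v=[3.7108 -6.2303 2.5195]
Step 6: x=[8.0056 11.0110 18.9834] v=[2.6395 -5.0535 2.4140]
Max displacement = 2.5156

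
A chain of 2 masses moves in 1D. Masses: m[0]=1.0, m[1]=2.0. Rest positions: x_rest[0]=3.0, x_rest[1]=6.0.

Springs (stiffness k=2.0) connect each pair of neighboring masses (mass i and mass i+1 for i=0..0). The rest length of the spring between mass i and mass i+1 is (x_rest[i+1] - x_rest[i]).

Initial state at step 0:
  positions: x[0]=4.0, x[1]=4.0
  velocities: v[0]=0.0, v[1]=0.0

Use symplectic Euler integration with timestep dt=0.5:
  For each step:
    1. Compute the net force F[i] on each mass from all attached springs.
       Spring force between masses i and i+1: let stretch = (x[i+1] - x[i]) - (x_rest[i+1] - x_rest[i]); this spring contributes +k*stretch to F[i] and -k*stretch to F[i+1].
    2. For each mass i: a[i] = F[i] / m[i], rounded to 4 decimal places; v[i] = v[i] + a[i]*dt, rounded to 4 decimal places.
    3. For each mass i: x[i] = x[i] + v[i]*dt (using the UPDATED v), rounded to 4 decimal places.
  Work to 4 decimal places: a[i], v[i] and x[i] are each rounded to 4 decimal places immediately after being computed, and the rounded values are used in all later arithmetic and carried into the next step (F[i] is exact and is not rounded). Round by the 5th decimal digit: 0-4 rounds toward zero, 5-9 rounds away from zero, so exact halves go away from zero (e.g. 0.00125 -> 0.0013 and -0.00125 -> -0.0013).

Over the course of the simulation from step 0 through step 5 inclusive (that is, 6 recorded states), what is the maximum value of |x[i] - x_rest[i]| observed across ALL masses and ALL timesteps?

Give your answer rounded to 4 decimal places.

Step 0: x=[4.0000 4.0000] v=[0.0000 0.0000]
Step 1: x=[2.5000 4.7500] v=[-3.0000 1.5000]
Step 2: x=[0.6250 5.6875] v=[-3.7500 1.8750]
Step 3: x=[-0.2188 6.1094] v=[-1.6875 0.8438]
Step 4: x=[0.6016 5.6993] v=[1.6407 -0.8203]
Step 5: x=[2.4708 4.7647] v=[3.7384 -1.8692]
Max displacement = 3.2188

Answer: 3.2188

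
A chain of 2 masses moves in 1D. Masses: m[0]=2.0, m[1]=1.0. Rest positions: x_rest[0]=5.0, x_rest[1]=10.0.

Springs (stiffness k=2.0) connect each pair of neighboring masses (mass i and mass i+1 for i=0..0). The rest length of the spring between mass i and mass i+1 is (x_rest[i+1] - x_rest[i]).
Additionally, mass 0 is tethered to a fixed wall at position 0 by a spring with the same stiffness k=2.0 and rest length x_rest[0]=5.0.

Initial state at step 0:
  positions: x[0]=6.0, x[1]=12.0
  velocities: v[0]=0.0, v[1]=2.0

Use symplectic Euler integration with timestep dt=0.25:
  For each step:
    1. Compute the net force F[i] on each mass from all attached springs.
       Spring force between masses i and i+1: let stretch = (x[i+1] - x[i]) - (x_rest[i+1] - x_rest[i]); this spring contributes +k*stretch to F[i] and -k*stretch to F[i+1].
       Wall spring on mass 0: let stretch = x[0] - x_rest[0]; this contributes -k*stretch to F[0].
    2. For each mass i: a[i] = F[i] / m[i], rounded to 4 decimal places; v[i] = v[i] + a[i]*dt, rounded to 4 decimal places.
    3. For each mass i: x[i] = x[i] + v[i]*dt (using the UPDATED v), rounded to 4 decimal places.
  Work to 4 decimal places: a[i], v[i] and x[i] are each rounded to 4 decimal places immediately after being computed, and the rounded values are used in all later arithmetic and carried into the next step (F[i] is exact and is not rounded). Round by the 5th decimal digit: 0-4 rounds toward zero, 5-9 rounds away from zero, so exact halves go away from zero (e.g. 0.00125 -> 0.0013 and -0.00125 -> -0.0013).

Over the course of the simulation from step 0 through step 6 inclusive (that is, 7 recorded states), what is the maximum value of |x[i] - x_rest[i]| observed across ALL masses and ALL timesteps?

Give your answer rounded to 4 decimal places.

Answer: 2.5869

Derivation:
Step 0: x=[6.0000 12.0000] v=[0.0000 2.0000]
Step 1: x=[6.0000 12.3750] v=[0.0000 1.5000]
Step 2: x=[6.0235 12.5781] v=[0.0938 0.8125]
Step 3: x=[6.0802 12.5869] v=[0.2266 0.0352]
Step 4: x=[6.1635 12.4074] v=[0.3332 -0.7182]
Step 5: x=[6.2518 12.0724] v=[0.3533 -1.3402]
Step 6: x=[6.3132 11.6348] v=[0.2455 -1.7505]
Max displacement = 2.5869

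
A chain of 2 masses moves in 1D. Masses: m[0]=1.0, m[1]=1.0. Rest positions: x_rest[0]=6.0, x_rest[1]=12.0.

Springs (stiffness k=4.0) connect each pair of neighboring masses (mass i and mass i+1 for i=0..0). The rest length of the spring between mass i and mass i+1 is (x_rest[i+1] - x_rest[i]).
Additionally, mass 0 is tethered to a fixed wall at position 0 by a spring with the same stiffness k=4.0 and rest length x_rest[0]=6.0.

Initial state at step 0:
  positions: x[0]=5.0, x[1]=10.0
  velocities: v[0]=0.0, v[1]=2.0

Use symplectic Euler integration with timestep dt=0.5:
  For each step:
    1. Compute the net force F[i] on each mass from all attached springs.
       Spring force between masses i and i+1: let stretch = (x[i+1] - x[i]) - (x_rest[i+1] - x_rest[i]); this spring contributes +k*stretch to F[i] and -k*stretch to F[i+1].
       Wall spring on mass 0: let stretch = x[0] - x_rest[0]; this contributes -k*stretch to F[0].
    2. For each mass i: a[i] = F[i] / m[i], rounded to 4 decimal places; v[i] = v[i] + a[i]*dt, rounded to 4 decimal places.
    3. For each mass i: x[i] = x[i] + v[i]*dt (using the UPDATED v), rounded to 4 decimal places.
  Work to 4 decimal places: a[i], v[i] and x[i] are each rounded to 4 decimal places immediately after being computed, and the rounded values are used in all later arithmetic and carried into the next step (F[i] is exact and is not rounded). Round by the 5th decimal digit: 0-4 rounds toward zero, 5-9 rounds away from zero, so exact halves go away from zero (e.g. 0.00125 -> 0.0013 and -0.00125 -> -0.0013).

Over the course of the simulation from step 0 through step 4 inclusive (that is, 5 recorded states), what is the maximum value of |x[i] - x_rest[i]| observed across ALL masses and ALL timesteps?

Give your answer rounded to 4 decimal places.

Step 0: x=[5.0000 10.0000] v=[0.0000 2.0000]
Step 1: x=[5.0000 12.0000] v=[0.0000 4.0000]
Step 2: x=[7.0000 13.0000] v=[4.0000 2.0000]
Step 3: x=[8.0000 14.0000] v=[2.0000 2.0000]
Step 4: x=[7.0000 15.0000] v=[-2.0000 2.0000]
Max displacement = 3.0000

Answer: 3.0000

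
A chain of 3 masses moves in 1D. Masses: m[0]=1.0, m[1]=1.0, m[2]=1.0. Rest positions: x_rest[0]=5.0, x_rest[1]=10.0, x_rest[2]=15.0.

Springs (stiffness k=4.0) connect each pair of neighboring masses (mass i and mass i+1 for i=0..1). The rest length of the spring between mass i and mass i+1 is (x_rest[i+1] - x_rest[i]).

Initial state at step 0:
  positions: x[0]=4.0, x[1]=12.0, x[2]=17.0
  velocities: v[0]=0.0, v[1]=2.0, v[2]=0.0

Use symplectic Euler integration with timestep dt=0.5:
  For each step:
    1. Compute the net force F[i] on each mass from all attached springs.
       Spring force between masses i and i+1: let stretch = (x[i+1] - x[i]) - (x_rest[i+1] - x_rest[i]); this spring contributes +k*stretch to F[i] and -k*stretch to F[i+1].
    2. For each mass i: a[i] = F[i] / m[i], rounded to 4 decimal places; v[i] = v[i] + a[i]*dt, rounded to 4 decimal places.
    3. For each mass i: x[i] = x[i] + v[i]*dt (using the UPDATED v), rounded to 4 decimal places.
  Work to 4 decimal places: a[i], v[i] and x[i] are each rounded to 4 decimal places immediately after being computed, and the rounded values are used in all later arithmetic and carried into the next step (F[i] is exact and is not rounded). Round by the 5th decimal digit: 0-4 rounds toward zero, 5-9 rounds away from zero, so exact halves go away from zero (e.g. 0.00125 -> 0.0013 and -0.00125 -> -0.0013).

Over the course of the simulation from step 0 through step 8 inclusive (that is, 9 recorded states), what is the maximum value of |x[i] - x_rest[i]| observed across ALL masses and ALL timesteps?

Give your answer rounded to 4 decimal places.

Answer: 5.0000

Derivation:
Step 0: x=[4.0000 12.0000 17.0000] v=[0.0000 2.0000 0.0000]
Step 1: x=[7.0000 10.0000 17.0000] v=[6.0000 -4.0000 0.0000]
Step 2: x=[8.0000 12.0000 15.0000] v=[2.0000 4.0000 -4.0000]
Step 3: x=[8.0000 13.0000 15.0000] v=[0.0000 2.0000 0.0000]
Step 4: x=[8.0000 11.0000 18.0000] v=[0.0000 -4.0000 6.0000]
Step 5: x=[6.0000 13.0000 19.0000] v=[-4.0000 4.0000 2.0000]
Step 6: x=[6.0000 14.0000 19.0000] v=[0.0000 2.0000 0.0000]
Step 7: x=[9.0000 12.0000 19.0000] v=[6.0000 -4.0000 0.0000]
Step 8: x=[10.0000 14.0000 17.0000] v=[2.0000 4.0000 -4.0000]
Max displacement = 5.0000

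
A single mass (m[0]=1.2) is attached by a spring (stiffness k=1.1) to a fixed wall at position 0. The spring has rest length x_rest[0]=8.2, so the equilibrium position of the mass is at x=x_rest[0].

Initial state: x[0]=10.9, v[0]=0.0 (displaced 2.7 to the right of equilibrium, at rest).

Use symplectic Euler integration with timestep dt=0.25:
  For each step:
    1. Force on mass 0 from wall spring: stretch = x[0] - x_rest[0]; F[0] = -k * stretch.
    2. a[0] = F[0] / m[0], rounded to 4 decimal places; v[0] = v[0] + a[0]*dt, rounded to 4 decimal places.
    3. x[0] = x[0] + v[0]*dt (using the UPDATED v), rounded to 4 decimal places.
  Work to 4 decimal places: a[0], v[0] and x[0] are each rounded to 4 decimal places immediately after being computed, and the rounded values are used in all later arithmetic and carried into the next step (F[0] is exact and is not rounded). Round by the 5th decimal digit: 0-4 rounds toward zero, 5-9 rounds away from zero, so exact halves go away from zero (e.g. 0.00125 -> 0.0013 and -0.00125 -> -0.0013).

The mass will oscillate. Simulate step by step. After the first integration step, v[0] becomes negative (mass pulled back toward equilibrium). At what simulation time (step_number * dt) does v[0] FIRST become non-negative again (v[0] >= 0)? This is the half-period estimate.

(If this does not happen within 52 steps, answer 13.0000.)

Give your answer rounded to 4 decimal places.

Step 0: x=[10.9000] v=[0.0000]
Step 1: x=[10.7453] v=[-0.6188]
Step 2: x=[10.4448] v=[-1.2021]
Step 3: x=[10.0157] v=[-1.7165]
Step 4: x=[9.4826] v=[-2.1326]
Step 5: x=[8.8760] v=[-2.4265]
Step 6: x=[8.2307] v=[-2.5814]
Step 7: x=[7.5836] v=[-2.5884]
Step 8: x=[6.9718] v=[-2.4472]
Step 9: x=[6.4304] v=[-2.1657]
Step 10: x=[5.9904] v=[-1.7602]
Step 11: x=[5.6770] v=[-1.2538]
Step 12: x=[5.5081] v=[-0.6756]
Step 13: x=[5.4934] v=[-0.0587]
Step 14: x=[5.6338] v=[0.5616]
First v>=0 after going negative at step 14, time=3.5000

Answer: 3.5000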